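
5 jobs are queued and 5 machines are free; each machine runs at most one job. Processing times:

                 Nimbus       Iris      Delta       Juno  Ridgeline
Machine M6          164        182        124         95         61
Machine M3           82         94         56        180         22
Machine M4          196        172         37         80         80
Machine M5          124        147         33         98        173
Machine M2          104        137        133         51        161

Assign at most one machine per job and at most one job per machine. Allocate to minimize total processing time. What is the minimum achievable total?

This is a one-to-one assignment (minimum-cost bipartite matching).
Optimal: Nimbus→Machine M5 (124 min), Iris→Machine M3 (94 min), Delta→Machine M4 (37 min), Juno→Machine M2 (51 min), Ridgeline→Machine M6 (61 min) — total 124+94+37+51+61 = 367 min.
No other one-to-one assignment undercuts 367 min.

Min total: 367 min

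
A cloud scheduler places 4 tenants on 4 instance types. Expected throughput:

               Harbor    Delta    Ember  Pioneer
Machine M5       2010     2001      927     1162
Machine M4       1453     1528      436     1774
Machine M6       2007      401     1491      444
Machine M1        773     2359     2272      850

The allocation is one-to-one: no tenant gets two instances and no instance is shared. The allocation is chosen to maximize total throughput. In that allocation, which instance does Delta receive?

This is the linear assignment problem.
Optimal: Harbor→Machine M6 (2007 ops/s), Delta→Machine M5 (2001 ops/s), Ember→Machine M1 (2272 ops/s), Pioneer→Machine M4 (1774 ops/s) — total 2007+2001+2272+1774 = 8054 ops/s.
Column-greedy (each instance in turn goes to its best remaining tenant) gives 7634 ops/s, worse by 420.
Next-best assignment: Harbor→Machine M5, Delta→Machine M1, Ember→Machine M6, Pioneer→Machine M4 = 7634 ops/s.
Every other assignment is strictly worse.
Delta's own top instance is Machine M1 (2359 ops/s), but forcing Delta→Machine M1 and reassigning the rest optimally gives only 7634 ops/s — worse by 420.

Delta receives Machine M5.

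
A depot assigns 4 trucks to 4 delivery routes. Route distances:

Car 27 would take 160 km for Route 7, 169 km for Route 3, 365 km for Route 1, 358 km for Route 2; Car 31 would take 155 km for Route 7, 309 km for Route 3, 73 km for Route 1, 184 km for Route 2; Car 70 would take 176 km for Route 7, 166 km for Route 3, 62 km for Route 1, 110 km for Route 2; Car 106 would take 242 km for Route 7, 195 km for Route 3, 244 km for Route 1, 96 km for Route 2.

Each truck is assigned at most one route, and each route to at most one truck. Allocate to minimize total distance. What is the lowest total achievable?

Optimal: Car 27→Route 3 (169 km), Car 31→Route 7 (155 km), Car 70→Route 1 (62 km), Car 106→Route 2 (96 km) — total 169+155+62+96 = 482 km.
Column-greedy (each route in turn goes to its cheapest remaining truck) gives 923 km, worse by 441.

Min total: 482 km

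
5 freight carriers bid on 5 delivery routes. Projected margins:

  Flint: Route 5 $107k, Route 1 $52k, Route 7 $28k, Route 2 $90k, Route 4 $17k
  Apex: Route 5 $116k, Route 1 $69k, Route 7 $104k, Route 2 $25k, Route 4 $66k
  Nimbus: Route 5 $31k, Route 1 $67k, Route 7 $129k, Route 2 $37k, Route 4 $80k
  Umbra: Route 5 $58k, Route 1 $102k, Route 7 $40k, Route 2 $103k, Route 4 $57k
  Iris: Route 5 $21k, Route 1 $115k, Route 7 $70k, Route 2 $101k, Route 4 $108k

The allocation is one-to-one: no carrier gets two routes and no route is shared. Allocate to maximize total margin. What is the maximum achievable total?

This is the linear assignment problem.
Optimal: Flint→Route 2 ($90k), Apex→Route 5 ($116k), Nimbus→Route 7 ($129k), Umbra→Route 1 ($102k), Iris→Route 4 ($108k) — total 90+116+129+102+108 = $545k.
Column-greedy (each route in turn goes to its best remaining carrier) gives $480k, worse by 65.
Swapping Apex↔Flint (Apex→Route 2 $25k, Flint→Route 5 $107k) loses 74.
Every other assignment is strictly worse.

Max total: $545k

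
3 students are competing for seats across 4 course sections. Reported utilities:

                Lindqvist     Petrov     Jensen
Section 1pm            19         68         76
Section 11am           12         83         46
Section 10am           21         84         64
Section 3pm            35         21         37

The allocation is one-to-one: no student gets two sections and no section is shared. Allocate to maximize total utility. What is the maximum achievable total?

This is a one-to-one assignment (maximum-weight bipartite matching).
Optimal: Lindqvist→Section 3pm (35 points), Petrov→Section 10am (84 points), Jensen→Section 1pm (76 points) — total 35+84+76 = 195 points.
Column-greedy (each section in turn goes to its best remaining student) gives 180 points, worse by 15.
Next-best assignment: Lindqvist→Section 3pm, Petrov→Section 11am, Jensen→Section 1pm = 194 points.
Swapping Lindqvist↔Jensen (Lindqvist→Section 1pm 19 points, Jensen→Section 3pm 37 points) loses 55.

Max total: 195 points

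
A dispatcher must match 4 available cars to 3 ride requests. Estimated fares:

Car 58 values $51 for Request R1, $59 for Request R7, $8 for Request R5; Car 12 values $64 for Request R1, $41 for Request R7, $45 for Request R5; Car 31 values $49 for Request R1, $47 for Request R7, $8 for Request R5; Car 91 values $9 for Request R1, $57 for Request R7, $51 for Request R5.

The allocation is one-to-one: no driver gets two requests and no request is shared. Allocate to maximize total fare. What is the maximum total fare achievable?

Optimal: Car 12→Request R1 ($64), Car 58→Request R7 ($59), Car 91→Request R5 ($51) — total 64+59+51 = $174.
Row-greedy (each driver in turn takes its best remaining request) gives $131, worse by 43.

Maximum total: $174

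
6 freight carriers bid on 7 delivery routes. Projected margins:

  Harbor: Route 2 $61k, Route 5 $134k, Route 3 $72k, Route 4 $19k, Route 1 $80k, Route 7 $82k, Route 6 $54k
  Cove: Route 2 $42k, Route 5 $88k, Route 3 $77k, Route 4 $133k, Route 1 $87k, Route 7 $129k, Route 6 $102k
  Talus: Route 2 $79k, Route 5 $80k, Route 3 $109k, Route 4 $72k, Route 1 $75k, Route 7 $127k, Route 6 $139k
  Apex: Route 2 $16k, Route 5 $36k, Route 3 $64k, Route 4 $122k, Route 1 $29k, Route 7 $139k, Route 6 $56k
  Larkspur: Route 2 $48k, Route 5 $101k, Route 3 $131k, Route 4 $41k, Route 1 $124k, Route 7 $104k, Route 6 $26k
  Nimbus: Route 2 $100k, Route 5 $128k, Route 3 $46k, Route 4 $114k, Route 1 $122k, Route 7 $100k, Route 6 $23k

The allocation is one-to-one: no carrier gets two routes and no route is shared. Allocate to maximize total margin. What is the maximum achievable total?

Treat this as an assignment problem: match each carrier to one route.
Optimal: Harbor→Route 5 ($134k), Cove→Route 4 ($133k), Talus→Route 6 ($139k), Apex→Route 7 ($139k), Larkspur→Route 3 ($131k), Nimbus→Route 1 ($122k) — total 134+133+139+139+131+122 = $798k.
Column-greedy (each route in turn goes to its best remaining carrier) gives $712k, worse by 86.
Swapping Talus↔Larkspur (Talus→Route 3 $109k, Larkspur→Route 6 $26k) loses 135.
No other one-to-one assignment exceeds $798k.

Maximum total: $798k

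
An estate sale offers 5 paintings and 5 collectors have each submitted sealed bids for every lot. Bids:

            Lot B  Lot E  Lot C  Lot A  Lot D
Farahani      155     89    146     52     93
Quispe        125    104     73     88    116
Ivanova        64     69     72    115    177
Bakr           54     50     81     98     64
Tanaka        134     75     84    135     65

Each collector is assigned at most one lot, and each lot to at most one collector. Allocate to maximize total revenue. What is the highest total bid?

This is the linear assignment problem.
Optimal: Farahani→Lot C ($146), Quispe→Lot E ($104), Ivanova→Lot D ($177), Bakr→Lot A ($98), Tanaka→Lot B ($134) — total 146+104+177+98+134 = $659.
Max-entry greedy (repeatedly take the single best remaining cell) gives $652, worse by 7.
Next-best assignment: Farahani→Lot B, Quispe→Lot E, Ivanova→Lot D, Bakr→Lot C, Tanaka→Lot A = $652.
Swapping Tanaka↔Bakr (Tanaka→Lot A $135, Bakr→Lot B $54) loses 43.

Maximum total: $659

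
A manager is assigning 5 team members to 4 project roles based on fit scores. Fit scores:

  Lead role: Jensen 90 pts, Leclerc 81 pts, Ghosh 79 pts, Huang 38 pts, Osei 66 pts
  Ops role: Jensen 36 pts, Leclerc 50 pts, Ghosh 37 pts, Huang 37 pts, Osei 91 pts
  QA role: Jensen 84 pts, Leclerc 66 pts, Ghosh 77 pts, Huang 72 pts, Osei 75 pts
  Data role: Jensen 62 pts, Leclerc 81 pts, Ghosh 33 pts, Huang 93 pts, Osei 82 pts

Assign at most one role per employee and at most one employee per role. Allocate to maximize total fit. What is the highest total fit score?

Max total: 351 pts

Treat this as an assignment problem: match each employee to one role.
Optimal: Jensen→Lead role (90 pts), Osei→Ops role (91 pts), Ghosh→QA role (77 pts), Huang→Data role (93 pts) — total 90+91+77+93 = 351 pts.
Row-greedy (each employee in turn takes its best remaining role) gives 285 pts, worse by 66.
Next-best assignment: Leclerc→Lead role, Osei→Ops role, Jensen→QA role, Huang→Data role = 349 pts.
No other one-to-one assignment exceeds 351 pts.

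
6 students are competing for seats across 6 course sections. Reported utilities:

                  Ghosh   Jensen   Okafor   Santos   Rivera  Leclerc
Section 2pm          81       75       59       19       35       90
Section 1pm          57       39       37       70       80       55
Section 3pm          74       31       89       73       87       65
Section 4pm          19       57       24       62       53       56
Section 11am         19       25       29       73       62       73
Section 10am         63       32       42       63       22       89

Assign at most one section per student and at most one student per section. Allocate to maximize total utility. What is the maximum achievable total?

Treat this as an assignment problem: match each student to one section.
Optimal: Ghosh→Section 2pm (81 points), Jensen→Section 4pm (57 points), Okafor→Section 3pm (89 points), Santos→Section 11am (73 points), Rivera→Section 1pm (80 points), Leclerc→Section 10am (89 points) — total 81+57+89+73+80+89 = 469 points.
Next-best assignment: Ghosh→Section 10am, Jensen→Section 4pm, Okafor→Section 3pm, Santos→Section 11am, Rivera→Section 1pm, Leclerc→Section 2pm = 452 points.
Swapping Jensen↔Santos (Jensen→Section 11am 25 points, Santos→Section 4pm 62 points) loses 43.

Max total: 469 points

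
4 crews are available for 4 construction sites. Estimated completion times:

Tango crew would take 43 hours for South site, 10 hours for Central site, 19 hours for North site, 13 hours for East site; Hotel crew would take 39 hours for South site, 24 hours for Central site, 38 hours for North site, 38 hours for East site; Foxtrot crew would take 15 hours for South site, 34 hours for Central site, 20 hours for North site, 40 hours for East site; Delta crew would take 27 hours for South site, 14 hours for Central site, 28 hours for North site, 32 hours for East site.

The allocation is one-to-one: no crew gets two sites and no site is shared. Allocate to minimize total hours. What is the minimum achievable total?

This is the linear assignment problem.
Optimal: Tango crew→East site (13 hours), Hotel crew→Central site (24 hours), Foxtrot crew→South site (15 hours), Delta crew→North site (28 hours) — total 13+24+15+28 = 80 hours.
Min-entry greedy (repeatedly take the single cheapest remaining cell) gives 91 hours, worse by 11.

Min total: 80 hours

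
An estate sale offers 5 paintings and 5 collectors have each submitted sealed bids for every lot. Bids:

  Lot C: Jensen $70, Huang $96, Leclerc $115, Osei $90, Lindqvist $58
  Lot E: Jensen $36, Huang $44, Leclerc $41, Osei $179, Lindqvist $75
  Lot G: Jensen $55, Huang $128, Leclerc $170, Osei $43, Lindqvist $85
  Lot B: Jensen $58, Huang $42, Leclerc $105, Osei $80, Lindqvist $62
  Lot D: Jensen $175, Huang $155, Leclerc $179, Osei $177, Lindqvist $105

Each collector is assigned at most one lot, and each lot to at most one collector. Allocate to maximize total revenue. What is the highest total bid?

This is a one-to-one assignment (maximum-weight bipartite matching).
Optimal: Jensen→Lot D ($175), Huang→Lot C ($96), Leclerc→Lot G ($170), Osei→Lot E ($179), Lindqvist→Lot B ($62) — total 175+96+170+179+62 = $682.
Column-greedy (each lot in turn goes to its best remaining collector) gives $659, worse by 23.
Next-best assignment: Jensen→Lot D, Huang→Lot G, Leclerc→Lot C, Osei→Lot E, Lindqvist→Lot B = $659.
Swapping Lindqvist↔Osei (Lindqvist→Lot E $75, Osei→Lot B $80) loses 86.

Max total: $682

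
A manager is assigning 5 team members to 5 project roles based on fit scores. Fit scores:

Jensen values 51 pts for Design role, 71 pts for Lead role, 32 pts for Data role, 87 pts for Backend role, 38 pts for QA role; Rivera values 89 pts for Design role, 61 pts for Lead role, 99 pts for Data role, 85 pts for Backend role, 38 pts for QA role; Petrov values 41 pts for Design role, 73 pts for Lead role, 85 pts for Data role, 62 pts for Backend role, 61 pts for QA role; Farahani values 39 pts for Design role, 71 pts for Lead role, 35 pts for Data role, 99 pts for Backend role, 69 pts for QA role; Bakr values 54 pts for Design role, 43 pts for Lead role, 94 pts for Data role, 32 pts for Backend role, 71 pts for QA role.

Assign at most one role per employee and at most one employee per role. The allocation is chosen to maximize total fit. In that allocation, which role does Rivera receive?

Rivera receives Design role.

This is the linear assignment problem.
Optimal: Jensen→Lead role (71 pts), Rivera→Design role (89 pts), Petrov→Data role (85 pts), Farahani→Backend role (99 pts), Bakr→QA role (71 pts) — total 71+89+85+99+71 = 415 pts.
Column-greedy (each role in turn goes to its best remaining employee) gives 393 pts, worse by 22.
Next-best assignment: Jensen→Lead role, Rivera→Design role, Petrov→QA role, Farahani→Backend role, Bakr→Data role = 414 pts.
Checked against all permutations: 415 pts is optimal.
Rivera's own top role is Data role (99 pts), but forcing Rivera→Data role and reassigning the rest optimally gives only 393 pts — worse by 22.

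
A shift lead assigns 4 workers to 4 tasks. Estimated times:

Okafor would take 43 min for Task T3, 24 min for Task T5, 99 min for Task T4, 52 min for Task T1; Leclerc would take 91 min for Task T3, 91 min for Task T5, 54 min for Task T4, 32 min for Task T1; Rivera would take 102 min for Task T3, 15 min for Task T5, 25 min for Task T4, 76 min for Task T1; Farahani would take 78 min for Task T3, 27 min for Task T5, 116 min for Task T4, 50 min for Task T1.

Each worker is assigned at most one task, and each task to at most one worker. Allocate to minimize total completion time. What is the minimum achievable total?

Min total: 127 min

Optimal: Okafor→Task T3 (43 min), Leclerc→Task T1 (32 min), Rivera→Task T4 (25 min), Farahani→Task T5 (27 min) — total 43+32+25+27 = 127 min.
Row-greedy (each worker in turn takes its cheapest remaining task) gives 159 min, worse by 32.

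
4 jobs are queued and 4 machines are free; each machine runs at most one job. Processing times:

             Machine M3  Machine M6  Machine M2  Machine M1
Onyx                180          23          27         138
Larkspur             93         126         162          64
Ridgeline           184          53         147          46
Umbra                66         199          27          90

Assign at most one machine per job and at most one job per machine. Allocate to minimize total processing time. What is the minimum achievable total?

Minimum total: 189 min

Optimal: Onyx→Machine M6 (23 min), Larkspur→Machine M3 (93 min), Ridgeline→Machine M1 (46 min), Umbra→Machine M2 (27 min) — total 23+93+46+27 = 189 min.
Checked against all permutations: 189 min is optimal.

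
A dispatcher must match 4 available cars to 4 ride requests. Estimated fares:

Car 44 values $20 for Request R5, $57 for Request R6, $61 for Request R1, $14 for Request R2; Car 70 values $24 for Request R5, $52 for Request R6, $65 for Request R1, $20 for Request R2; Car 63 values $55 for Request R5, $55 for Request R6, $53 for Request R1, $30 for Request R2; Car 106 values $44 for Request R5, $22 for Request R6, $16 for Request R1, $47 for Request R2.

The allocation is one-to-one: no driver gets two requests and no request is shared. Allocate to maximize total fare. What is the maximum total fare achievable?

Optimal: Car 44→Request R6 ($57), Car 70→Request R1 ($65), Car 63→Request R5 ($55), Car 106→Request R2 ($47) — total 57+65+55+47 = $224.
Row-greedy (each driver in turn takes its best remaining request) gives $215, worse by 9.
Next-best assignment: Car 44→Request R1, Car 70→Request R6, Car 63→Request R5, Car 106→Request R2 = $215.

Max total: $224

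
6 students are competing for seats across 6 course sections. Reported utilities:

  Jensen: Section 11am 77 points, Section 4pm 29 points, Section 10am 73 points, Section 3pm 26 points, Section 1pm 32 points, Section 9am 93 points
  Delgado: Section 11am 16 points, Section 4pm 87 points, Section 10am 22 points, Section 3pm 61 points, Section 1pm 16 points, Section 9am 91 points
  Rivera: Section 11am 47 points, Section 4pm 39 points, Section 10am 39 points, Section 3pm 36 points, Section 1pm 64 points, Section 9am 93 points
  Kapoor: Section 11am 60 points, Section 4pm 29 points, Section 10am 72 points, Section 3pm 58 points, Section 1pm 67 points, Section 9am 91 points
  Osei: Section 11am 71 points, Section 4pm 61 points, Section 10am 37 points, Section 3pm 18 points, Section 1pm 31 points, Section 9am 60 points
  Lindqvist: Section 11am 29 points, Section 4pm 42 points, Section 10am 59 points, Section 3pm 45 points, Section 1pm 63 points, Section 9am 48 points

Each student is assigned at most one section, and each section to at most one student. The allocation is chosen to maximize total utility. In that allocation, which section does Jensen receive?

Jensen receives Section 10am.

This is a one-to-one assignment (maximum-weight bipartite matching).
Optimal: Jensen→Section 10am (73 points), Delgado→Section 4pm (87 points), Rivera→Section 9am (93 points), Kapoor→Section 3pm (58 points), Osei→Section 11am (71 points), Lindqvist→Section 1pm (63 points) — total 73+87+93+58+71+63 = 445 points.
Max-entry greedy (repeatedly take the single best remaining cell) gives 432 points, worse by 13.
Next-best assignment: Jensen→Section 10am, Delgado→Section 4pm, Rivera→Section 9am, Kapoor→Section 1pm, Osei→Section 11am, Lindqvist→Section 3pm = 436 points.
No other one-to-one assignment exceeds 445 points.
Jensen's own top section is Section 9am (93 points), but forcing Jensen→Section 9am and reassigning the rest optimally gives only 432 points — worse by 13.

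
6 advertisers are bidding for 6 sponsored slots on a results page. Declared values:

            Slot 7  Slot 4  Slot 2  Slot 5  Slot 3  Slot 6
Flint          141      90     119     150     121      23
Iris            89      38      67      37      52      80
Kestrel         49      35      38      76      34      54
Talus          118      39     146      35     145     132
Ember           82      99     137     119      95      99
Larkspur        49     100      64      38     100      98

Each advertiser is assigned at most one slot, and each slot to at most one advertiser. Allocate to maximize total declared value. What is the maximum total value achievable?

Max total: $679

This is the linear assignment problem.
Optimal: Flint→Slot 7 ($141), Iris→Slot 6 ($80), Kestrel→Slot 5 ($76), Talus→Slot 3 ($145), Ember→Slot 2 ($137), Larkspur→Slot 4 ($100) — total 141+80+76+145+137+100 = $679.
Next-best assignment: Flint→Slot 5, Iris→Slot 7, Kestrel→Slot 6, Talus→Slot 3, Ember→Slot 2, Larkspur→Slot 4 = $675.
No other one-to-one assignment exceeds $679.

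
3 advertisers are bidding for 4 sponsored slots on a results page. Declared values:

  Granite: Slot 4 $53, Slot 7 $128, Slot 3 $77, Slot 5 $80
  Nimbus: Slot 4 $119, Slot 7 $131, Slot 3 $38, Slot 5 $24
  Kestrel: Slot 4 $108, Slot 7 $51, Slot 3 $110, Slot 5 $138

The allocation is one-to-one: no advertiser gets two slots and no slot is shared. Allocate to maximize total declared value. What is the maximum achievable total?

Max total: $385

Optimal: Granite→Slot 7 ($128), Nimbus→Slot 4 ($119), Kestrel→Slot 5 ($138) — total 128+119+138 = $385.
Max-entry greedy (repeatedly take the single best remaining cell) gives $346, worse by 39.
Swapping Nimbus↔Granite (Nimbus→Slot 7 $131, Granite→Slot 4 $53) loses 63.
No other one-to-one assignment exceeds $385.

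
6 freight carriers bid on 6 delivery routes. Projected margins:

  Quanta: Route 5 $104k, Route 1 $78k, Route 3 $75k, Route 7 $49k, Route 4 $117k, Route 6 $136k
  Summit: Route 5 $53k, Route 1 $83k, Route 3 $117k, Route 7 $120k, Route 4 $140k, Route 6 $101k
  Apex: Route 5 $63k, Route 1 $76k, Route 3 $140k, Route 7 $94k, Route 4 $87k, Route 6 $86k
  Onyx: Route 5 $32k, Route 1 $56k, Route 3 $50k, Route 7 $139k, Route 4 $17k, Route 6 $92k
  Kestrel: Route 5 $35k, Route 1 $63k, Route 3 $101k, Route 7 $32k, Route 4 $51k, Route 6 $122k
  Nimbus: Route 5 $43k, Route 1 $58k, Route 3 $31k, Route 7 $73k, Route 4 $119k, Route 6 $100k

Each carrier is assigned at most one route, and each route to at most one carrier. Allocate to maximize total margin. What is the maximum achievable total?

Optimal: Quanta→Route 5 ($104k), Summit→Route 1 ($83k), Apex→Route 3 ($140k), Onyx→Route 7 ($139k), Kestrel→Route 6 ($122k), Nimbus→Route 4 ($119k) — total 104+83+140+139+122+119 = $707k.
Row-greedy (each carrier in turn takes its best remaining route) gives $661k, worse by 46.

Maximum total: $707k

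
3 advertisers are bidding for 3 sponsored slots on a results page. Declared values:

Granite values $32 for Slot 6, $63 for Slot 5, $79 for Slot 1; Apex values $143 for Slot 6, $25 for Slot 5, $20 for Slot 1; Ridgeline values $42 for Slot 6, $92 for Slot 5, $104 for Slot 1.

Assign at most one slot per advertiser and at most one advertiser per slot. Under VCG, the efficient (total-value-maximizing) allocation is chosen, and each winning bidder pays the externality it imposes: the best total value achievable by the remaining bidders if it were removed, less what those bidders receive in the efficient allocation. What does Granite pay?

Granite pays $12.

Efficient allocation: Granite→Slot 1 ($79), Apex→Slot 6 ($143), Ridgeline→Slot 5 ($92); total welfare W = $314.
Granite receives Slot 1 at value $79, so the others get W − 79 = $235.
Without Granite: best allocation of the remaining 2 bidders over all 3 slots is Apex→Slot 6 ($143), Ridgeline→Slot 1 ($104), total $247.
VCG payment = (others' best without Granite) − (others' welfare with Granite) = 247 − 235 = $12.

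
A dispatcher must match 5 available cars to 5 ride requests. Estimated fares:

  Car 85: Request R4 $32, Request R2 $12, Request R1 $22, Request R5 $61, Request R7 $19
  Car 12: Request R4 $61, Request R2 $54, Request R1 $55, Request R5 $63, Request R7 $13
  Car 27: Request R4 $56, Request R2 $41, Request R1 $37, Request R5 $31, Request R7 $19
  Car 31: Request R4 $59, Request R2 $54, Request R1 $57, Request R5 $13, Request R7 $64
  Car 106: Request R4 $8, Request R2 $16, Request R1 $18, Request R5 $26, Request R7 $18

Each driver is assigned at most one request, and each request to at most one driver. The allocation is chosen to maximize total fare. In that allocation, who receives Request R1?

Car 106 receives Request R1.

This is a one-to-one assignment (maximum-weight bipartite matching).
Optimal: Car 85→Request R5 ($61), Car 12→Request R2 ($54), Car 27→Request R4 ($56), Car 31→Request R7 ($64), Car 106→Request R1 ($18) — total 61+54+56+64+18 = $253.
Max-entry greedy (repeatedly take the single best remaining cell) gives $221, worse by 32.
Swapping Car 12↔Car 85 (Car 12→Request R5 $63, Car 85→Request R2 $12) loses 40.
Checked against all permutations: $253 is optimal.
Car 106's own top request is Request R5 ($26), but forcing Car 106→Request R5 and reassigning the rest optimally gives only $222 — worse by 31.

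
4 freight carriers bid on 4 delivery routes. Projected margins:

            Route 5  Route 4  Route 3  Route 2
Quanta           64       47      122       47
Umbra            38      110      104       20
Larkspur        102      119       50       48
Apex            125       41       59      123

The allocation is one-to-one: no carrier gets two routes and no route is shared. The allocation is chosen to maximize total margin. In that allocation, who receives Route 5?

Optimal: Quanta→Route 3 ($122k), Umbra→Route 4 ($110k), Larkspur→Route 5 ($102k), Apex→Route 2 ($123k) — total 122+110+102+123 = $457k.
Column-greedy (each route in turn goes to its best remaining carrier) gives $386k, worse by 71.
Next-best assignment: Quanta→Route 5, Umbra→Route 3, Larkspur→Route 4, Apex→Route 2 = $410k.
Larkspur's own top route is Route 4 ($119k), but forcing Larkspur→Route 4 and reassigning the rest optimally gives only $410k — worse by 47.

Larkspur receives Route 5.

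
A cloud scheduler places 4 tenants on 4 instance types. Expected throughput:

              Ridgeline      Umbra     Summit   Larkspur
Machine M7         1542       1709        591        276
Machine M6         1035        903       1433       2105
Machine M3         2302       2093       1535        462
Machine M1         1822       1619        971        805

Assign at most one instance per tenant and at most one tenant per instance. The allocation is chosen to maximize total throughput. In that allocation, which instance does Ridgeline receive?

Treat this as an assignment problem: match each tenant to one instance.
Optimal: Ridgeline→Machine M1 (1822 ops/s), Umbra→Machine M7 (1709 ops/s), Summit→Machine M3 (1535 ops/s), Larkspur→Machine M6 (2105 ops/s) — total 1822+1709+1535+2105 = 7171 ops/s.
Max-entry greedy (repeatedly take the single best remaining cell) gives 7087 ops/s, worse by 84.
No other one-to-one assignment exceeds 7171 ops/s.
Ridgeline's own top instance is Machine M3 (2302 ops/s), but forcing Ridgeline→Machine M3 and reassigning the rest optimally gives only 7087 ops/s — worse by 84.

Ridgeline receives Machine M1.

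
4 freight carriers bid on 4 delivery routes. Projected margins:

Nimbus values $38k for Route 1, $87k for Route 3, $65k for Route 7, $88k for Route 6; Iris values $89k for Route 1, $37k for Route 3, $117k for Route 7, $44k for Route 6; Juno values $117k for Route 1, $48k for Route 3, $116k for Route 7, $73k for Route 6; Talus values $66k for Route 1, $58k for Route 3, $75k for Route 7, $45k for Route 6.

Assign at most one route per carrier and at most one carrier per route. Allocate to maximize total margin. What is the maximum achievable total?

This is a one-to-one assignment (maximum-weight bipartite matching).
Optimal: Nimbus→Route 6 ($88k), Iris→Route 7 ($117k), Juno→Route 1 ($117k), Talus→Route 3 ($58k) — total 88+117+117+58 = $380k.
Column-greedy (each route in turn goes to its best remaining carrier) gives $366k, worse by 14.
Next-best assignment: Nimbus→Route 3, Iris→Route 7, Juno→Route 1, Talus→Route 6 = $366k.
Swapping Talus↔Juno (Talus→Route 1 $66k, Juno→Route 3 $48k) loses 61.
Checked against all permutations: $380k is optimal.

Max total: $380k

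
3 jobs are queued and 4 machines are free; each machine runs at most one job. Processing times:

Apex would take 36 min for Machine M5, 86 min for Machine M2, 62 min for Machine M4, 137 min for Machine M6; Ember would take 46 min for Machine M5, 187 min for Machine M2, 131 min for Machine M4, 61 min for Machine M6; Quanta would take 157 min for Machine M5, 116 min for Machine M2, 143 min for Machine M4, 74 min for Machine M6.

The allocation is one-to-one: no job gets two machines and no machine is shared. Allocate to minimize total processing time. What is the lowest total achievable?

Minimum total: 182 min

Optimal: Apex→Machine M4 (62 min), Ember→Machine M5 (46 min), Quanta→Machine M6 (74 min) — total 62+46+74 = 182 min.
Column-greedy (each machine in turn goes to its cheapest remaining job) gives 283 min, worse by 101.
Next-best assignment: Apex→Machine M2, Ember→Machine M5, Quanta→Machine M6 = 206 min.
Swapping Quanta↔Ember (Quanta→Machine M5 157 min, Ember→Machine M6 61 min) adds 98.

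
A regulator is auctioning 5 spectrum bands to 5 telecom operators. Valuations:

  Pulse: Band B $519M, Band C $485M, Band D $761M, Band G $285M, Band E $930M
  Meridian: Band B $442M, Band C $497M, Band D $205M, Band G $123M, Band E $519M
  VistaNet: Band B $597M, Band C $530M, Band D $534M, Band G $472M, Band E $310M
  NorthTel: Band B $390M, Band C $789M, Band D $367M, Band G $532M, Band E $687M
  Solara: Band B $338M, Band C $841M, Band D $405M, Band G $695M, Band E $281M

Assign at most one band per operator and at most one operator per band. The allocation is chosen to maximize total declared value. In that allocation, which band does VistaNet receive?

Optimal: Pulse→Band E ($930M), Meridian→Band B ($442M), VistaNet→Band D ($534M), NorthTel→Band C ($789M), Solara→Band G ($695M) — total 930+442+534+789+695 = $3390M.
Max-entry greedy (repeatedly take the single best remaining cell) gives $3105M, worse by 285.
Next-best assignment: Pulse→Band D, Meridian→Band E, VistaNet→Band B, NorthTel→Band C, Solara→Band G = $3361M.
Swapping Solara↔NorthTel (Solara→Band C $841M, NorthTel→Band G $532M) loses 111.
No other one-to-one assignment exceeds $3390M.
VistaNet's own top band is Band B ($597M), but forcing VistaNet→Band B and reassigning the rest optimally gives only $3361M — worse by 29.

VistaNet receives Band D.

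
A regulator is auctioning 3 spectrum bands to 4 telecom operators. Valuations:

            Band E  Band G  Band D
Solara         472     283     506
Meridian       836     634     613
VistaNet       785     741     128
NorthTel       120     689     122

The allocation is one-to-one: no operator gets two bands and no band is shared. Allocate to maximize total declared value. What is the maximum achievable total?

This is a one-to-one assignment (maximum-weight bipartite matching).
Optimal: VistaNet→Band E ($785M), NorthTel→Band G ($689M), Meridian→Band D ($613M) — total 785+689+613 = $2087M.
Max-entry greedy (repeatedly take the single best remaining cell) gives $2083M, worse by 4.
Next-best assignment: Meridian→Band E, VistaNet→Band G, Solara→Band D = $2083M.

Maximum total: $2087M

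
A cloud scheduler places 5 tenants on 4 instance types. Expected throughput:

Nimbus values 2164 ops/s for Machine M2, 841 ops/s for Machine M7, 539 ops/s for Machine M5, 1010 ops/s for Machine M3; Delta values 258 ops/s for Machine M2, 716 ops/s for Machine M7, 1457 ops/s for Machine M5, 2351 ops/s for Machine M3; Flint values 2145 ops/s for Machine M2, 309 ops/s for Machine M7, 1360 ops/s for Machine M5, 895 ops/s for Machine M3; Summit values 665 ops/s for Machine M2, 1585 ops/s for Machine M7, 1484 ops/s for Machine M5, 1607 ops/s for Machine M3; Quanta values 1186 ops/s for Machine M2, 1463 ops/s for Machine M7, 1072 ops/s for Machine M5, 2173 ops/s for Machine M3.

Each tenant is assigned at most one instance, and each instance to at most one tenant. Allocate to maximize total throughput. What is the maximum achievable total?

Maximum total: 7462 ops/s

Optimal: Nimbus→Machine M2 (2164 ops/s), Quanta→Machine M7 (1463 ops/s), Summit→Machine M5 (1484 ops/s), Delta→Machine M3 (2351 ops/s) — total 2164+1463+1484+2351 = 7462 ops/s.
Row-greedy (each tenant in turn takes its best remaining instance) gives 7460 ops/s, worse by 2.
Next-best assignment: Nimbus→Machine M2, Summit→Machine M7, Flint→Machine M5, Delta→Machine M3 = 7460 ops/s.
Swapping Quanta↔Summit (Quanta→Machine M5 1072 ops/s, Summit→Machine M7 1585 ops/s) loses 290.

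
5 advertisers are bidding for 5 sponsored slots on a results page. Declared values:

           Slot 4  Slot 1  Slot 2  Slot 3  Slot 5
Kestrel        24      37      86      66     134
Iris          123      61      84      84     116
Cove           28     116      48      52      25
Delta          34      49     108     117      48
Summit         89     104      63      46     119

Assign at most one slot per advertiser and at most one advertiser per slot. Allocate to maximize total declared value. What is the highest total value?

Max total: $561

Optimal: Kestrel→Slot 2 ($86), Iris→Slot 4 ($123), Cove→Slot 1 ($116), Delta→Slot 3 ($117), Summit→Slot 5 ($119) — total 86+123+116+117+119 = $561.
Max-entry greedy (repeatedly take the single best remaining cell) gives $553, worse by 8.
Next-best assignment: Kestrel→Slot 5, Iris→Slot 4, Cove→Slot 1, Delta→Slot 3, Summit→Slot 2 = $553.
Swapping Delta↔Iris (Delta→Slot 4 $34, Iris→Slot 3 $84) loses 122.
Checked against all permutations: $561 is optimal.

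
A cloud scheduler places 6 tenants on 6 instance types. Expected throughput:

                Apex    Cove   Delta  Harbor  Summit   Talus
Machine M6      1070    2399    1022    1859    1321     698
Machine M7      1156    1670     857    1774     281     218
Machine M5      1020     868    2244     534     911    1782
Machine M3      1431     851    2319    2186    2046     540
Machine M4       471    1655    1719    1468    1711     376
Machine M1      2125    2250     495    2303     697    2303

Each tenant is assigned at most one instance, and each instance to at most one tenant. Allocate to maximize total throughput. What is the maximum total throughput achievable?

Max total: 12110 ops/s

Optimal: Apex→Machine M1 (2125 ops/s), Cove→Machine M6 (2399 ops/s), Delta→Machine M3 (2319 ops/s), Harbor→Machine M7 (1774 ops/s), Summit→Machine M4 (1711 ops/s), Talus→Machine M5 (1782 ops/s) — total 2125+2399+2319+1774+1711+1782 = 12110 ops/s.
Next-best assignment: Apex→Machine M7, Cove→Machine M6, Delta→Machine M5, Harbor→Machine M3, Summit→Machine M4, Talus→Machine M1 = 11999 ops/s.
Checked against all permutations: 12110 ops/s is optimal.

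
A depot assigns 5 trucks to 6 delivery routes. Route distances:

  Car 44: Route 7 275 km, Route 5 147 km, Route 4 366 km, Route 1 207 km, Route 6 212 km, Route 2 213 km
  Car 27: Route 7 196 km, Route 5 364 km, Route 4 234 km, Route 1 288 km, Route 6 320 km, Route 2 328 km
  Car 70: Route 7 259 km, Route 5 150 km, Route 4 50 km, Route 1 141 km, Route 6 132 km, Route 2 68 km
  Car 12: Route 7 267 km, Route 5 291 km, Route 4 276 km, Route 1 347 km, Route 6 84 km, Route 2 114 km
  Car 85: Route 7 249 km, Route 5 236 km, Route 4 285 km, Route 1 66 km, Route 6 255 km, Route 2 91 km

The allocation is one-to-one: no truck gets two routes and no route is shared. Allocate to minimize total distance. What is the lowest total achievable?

Optimal: Car 44→Route 5 (147 km), Car 27→Route 7 (196 km), Car 70→Route 4 (50 km), Car 12→Route 6 (84 km), Car 85→Route 1 (66 km) — total 147+196+50+84+66 = 543 km.

Min total: 543 km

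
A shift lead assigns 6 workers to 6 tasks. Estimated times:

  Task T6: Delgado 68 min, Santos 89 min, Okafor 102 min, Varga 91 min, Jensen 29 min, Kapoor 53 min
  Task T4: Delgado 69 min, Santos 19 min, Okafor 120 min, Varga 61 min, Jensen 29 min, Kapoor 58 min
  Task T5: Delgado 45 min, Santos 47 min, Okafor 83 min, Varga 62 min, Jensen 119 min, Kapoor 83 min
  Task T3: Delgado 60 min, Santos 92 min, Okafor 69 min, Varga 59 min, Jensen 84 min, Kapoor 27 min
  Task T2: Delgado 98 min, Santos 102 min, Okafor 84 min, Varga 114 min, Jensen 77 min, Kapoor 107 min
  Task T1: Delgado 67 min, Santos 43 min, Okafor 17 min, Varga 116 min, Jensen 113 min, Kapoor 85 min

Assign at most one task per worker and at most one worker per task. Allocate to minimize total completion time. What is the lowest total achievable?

This is the linear assignment problem.
Optimal: Delgado→Task T5 (45 min), Santos→Task T4 (19 min), Okafor→Task T1 (17 min), Varga→Task T2 (114 min), Jensen→Task T6 (29 min), Kapoor→Task T3 (27 min) — total 45+19+17+114+29+27 = 251 min.
Column-greedy (each task in turn goes to its cheapest remaining worker) gives 320 min, worse by 69.
Next-best assignment: Delgado→Task T2, Santos→Task T4, Okafor→Task T1, Varga→Task T5, Jensen→Task T6, Kapoor→Task T3 = 252 min.

Minimum total: 251 min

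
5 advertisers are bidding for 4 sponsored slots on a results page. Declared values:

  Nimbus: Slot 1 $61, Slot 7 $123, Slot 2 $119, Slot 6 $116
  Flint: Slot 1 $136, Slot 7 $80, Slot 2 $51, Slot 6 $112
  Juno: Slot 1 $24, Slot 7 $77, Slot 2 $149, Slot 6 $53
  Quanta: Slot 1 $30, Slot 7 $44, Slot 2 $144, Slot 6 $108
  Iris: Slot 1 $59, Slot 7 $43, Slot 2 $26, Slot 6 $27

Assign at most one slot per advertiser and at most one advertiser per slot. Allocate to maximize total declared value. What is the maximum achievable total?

This is a one-to-one assignment (maximum-weight bipartite matching).
Optimal: Flint→Slot 1 ($136), Nimbus→Slot 7 ($123), Juno→Slot 2 ($149), Quanta→Slot 6 ($108) — total 136+123+149+108 = $516.
Checked against all permutations: $516 is optimal.

Max total: $516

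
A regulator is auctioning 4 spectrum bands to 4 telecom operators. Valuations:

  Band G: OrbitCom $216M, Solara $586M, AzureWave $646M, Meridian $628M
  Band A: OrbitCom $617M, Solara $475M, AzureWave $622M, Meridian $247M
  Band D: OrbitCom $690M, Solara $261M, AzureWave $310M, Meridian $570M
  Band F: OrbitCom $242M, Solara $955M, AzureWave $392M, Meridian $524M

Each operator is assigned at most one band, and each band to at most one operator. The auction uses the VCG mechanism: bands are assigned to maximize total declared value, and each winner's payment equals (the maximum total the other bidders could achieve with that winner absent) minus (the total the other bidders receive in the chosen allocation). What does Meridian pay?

Efficient allocation: OrbitCom→Band D ($690M), Solara→Band F ($955M), AzureWave→Band A ($622M), Meridian→Band G ($628M); total welfare W = $2895M.
Meridian receives Band G at value $628M, so the others get W − 628 = $2267M.
Without Meridian: best allocation of the remaining 3 bidders over all 4 bands is OrbitCom→Band D ($690M), Solara→Band F ($955M), AzureWave→Band G ($646M), total $2291M.
VCG payment = (others' best without Meridian) − (others' welfare with Meridian) = 2291 − 2267 = $24M.

Meridian pays $24M.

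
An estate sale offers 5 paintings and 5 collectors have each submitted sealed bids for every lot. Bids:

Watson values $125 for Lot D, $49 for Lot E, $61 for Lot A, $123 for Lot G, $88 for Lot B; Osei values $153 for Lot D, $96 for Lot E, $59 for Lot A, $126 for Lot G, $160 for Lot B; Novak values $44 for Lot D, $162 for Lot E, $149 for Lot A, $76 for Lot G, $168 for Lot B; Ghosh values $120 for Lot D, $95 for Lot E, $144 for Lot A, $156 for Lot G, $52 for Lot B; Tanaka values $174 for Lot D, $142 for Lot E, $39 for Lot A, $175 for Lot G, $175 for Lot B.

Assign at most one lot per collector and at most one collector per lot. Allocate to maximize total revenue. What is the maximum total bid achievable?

Max total: $766

This is a one-to-one assignment (maximum-weight bipartite matching).
Optimal: Watson→Lot D ($125), Osei→Lot B ($160), Novak→Lot E ($162), Ghosh→Lot A ($144), Tanaka→Lot G ($175) — total 125+160+162+144+175 = $766.
Column-greedy (each lot in turn goes to its best remaining collector) gives $694, worse by 72.
Next-best assignment: Watson→Lot G, Osei→Lot B, Novak→Lot E, Ghosh→Lot A, Tanaka→Lot D = $763.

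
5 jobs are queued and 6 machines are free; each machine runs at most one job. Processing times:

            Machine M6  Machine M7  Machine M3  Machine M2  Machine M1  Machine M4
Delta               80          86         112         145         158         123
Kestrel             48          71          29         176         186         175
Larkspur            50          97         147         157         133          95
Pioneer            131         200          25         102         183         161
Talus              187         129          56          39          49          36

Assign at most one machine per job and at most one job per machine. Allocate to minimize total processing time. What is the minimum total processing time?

Min total: 293 min

Optimal: Delta→Machine M7 (86 min), Kestrel→Machine M6 (48 min), Larkspur→Machine M4 (95 min), Pioneer→Machine M3 (25 min), Talus→Machine M2 (39 min) — total 86+48+95+25+39 = 293 min.
Row-greedy (each job in turn takes its cheapest remaining machine) gives 355 min, worse by 62.
Next-best assignment: Delta→Machine M7, Kestrel→Machine M6, Larkspur→Machine M4, Pioneer→Machine M3, Talus→Machine M1 = 303 min.
Checked against all permutations: 293 min is optimal.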